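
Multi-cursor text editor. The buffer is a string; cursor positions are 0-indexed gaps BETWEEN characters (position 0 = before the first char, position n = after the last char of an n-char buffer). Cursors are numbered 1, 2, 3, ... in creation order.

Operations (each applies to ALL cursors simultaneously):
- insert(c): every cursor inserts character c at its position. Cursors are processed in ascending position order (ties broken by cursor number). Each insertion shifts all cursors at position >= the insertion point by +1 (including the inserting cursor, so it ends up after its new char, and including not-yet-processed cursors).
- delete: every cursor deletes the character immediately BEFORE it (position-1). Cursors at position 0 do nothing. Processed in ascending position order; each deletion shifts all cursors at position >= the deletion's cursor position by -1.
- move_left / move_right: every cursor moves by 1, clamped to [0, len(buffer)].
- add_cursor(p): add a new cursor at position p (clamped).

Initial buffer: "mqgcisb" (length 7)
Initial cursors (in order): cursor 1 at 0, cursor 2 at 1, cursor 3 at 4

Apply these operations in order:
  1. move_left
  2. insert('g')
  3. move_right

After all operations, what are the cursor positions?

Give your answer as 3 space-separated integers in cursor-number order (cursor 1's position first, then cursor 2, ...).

After op 1 (move_left): buffer="mqgcisb" (len 7), cursors c1@0 c2@0 c3@3, authorship .......
After op 2 (insert('g')): buffer="ggmqggcisb" (len 10), cursors c1@2 c2@2 c3@6, authorship 12...3....
After op 3 (move_right): buffer="ggmqggcisb" (len 10), cursors c1@3 c2@3 c3@7, authorship 12...3....

Answer: 3 3 7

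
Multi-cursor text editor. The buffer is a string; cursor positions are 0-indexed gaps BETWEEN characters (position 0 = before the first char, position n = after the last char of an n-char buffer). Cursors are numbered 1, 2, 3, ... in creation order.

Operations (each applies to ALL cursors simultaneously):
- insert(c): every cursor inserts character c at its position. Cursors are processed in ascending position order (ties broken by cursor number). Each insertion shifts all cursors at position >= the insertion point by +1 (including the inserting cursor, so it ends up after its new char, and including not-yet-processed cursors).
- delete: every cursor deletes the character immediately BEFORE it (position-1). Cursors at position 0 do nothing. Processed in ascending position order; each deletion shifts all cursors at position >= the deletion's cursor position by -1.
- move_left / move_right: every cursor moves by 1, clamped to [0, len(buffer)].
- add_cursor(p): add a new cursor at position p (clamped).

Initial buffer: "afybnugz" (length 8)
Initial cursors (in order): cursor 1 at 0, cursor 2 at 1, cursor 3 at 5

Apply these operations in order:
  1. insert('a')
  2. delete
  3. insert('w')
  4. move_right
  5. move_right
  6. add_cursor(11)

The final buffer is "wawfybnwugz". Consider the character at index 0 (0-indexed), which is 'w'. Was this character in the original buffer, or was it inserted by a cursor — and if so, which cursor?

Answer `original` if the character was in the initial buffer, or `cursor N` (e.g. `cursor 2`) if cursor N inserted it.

Answer: cursor 1

Derivation:
After op 1 (insert('a')): buffer="aaafybnaugz" (len 11), cursors c1@1 c2@3 c3@8, authorship 1.2....3...
After op 2 (delete): buffer="afybnugz" (len 8), cursors c1@0 c2@1 c3@5, authorship ........
After op 3 (insert('w')): buffer="wawfybnwugz" (len 11), cursors c1@1 c2@3 c3@8, authorship 1.2....3...
After op 4 (move_right): buffer="wawfybnwugz" (len 11), cursors c1@2 c2@4 c3@9, authorship 1.2....3...
After op 5 (move_right): buffer="wawfybnwugz" (len 11), cursors c1@3 c2@5 c3@10, authorship 1.2....3...
After op 6 (add_cursor(11)): buffer="wawfybnwugz" (len 11), cursors c1@3 c2@5 c3@10 c4@11, authorship 1.2....3...
Authorship (.=original, N=cursor N): 1 . 2 . . . . 3 . . .
Index 0: author = 1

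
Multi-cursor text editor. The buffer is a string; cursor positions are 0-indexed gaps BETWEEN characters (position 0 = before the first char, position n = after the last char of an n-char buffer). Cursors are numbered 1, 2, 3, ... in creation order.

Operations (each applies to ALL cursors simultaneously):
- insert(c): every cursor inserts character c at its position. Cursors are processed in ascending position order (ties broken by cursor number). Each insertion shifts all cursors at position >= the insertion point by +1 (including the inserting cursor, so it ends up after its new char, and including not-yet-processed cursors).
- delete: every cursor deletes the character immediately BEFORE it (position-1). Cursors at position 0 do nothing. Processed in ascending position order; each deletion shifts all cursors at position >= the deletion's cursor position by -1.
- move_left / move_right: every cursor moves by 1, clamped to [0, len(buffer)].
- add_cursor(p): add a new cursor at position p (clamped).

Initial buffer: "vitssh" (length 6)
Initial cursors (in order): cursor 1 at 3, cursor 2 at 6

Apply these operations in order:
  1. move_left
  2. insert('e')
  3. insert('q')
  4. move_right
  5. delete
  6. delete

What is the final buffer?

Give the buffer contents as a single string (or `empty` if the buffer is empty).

Answer: viesse

Derivation:
After op 1 (move_left): buffer="vitssh" (len 6), cursors c1@2 c2@5, authorship ......
After op 2 (insert('e')): buffer="vietsseh" (len 8), cursors c1@3 c2@7, authorship ..1...2.
After op 3 (insert('q')): buffer="vieqtsseqh" (len 10), cursors c1@4 c2@9, authorship ..11...22.
After op 4 (move_right): buffer="vieqtsseqh" (len 10), cursors c1@5 c2@10, authorship ..11...22.
After op 5 (delete): buffer="vieqsseq" (len 8), cursors c1@4 c2@8, authorship ..11..22
After op 6 (delete): buffer="viesse" (len 6), cursors c1@3 c2@6, authorship ..1..2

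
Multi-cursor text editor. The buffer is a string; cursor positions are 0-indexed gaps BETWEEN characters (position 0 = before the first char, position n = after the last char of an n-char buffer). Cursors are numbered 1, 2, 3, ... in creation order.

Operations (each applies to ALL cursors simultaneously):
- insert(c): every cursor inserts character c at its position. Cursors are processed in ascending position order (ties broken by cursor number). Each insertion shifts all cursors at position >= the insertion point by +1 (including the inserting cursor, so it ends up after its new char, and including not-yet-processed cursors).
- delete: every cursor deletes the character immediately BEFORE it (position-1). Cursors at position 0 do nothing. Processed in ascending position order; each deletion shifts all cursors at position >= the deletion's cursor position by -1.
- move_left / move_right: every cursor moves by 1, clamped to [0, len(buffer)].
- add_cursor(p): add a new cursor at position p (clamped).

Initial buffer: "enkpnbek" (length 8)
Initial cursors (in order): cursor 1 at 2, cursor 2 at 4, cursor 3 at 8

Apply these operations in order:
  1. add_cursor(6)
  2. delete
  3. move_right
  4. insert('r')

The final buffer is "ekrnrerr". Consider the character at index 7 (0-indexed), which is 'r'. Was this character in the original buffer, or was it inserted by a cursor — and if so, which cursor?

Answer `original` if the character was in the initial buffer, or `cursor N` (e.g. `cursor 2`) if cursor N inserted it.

After op 1 (add_cursor(6)): buffer="enkpnbek" (len 8), cursors c1@2 c2@4 c4@6 c3@8, authorship ........
After op 2 (delete): buffer="ekne" (len 4), cursors c1@1 c2@2 c4@3 c3@4, authorship ....
After op 3 (move_right): buffer="ekne" (len 4), cursors c1@2 c2@3 c3@4 c4@4, authorship ....
After op 4 (insert('r')): buffer="ekrnrerr" (len 8), cursors c1@3 c2@5 c3@8 c4@8, authorship ..1.2.34
Authorship (.=original, N=cursor N): . . 1 . 2 . 3 4
Index 7: author = 4

Answer: cursor 4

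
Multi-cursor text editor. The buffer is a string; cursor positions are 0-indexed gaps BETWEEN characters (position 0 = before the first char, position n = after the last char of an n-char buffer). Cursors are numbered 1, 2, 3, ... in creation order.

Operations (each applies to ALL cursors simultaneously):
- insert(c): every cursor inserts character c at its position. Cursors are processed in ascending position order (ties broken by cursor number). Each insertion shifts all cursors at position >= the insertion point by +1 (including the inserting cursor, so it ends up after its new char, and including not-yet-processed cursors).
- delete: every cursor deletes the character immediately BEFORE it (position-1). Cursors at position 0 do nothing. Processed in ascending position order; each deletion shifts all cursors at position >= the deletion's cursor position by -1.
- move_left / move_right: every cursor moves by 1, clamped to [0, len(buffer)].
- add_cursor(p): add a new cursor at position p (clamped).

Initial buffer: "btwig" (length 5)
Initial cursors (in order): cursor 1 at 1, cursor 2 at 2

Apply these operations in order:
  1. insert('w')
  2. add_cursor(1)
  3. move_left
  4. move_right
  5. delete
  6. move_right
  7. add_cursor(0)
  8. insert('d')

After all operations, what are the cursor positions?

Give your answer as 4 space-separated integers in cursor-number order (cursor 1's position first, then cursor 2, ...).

After op 1 (insert('w')): buffer="bwtwwig" (len 7), cursors c1@2 c2@4, authorship .1.2...
After op 2 (add_cursor(1)): buffer="bwtwwig" (len 7), cursors c3@1 c1@2 c2@4, authorship .1.2...
After op 3 (move_left): buffer="bwtwwig" (len 7), cursors c3@0 c1@1 c2@3, authorship .1.2...
After op 4 (move_right): buffer="bwtwwig" (len 7), cursors c3@1 c1@2 c2@4, authorship .1.2...
After op 5 (delete): buffer="twig" (len 4), cursors c1@0 c3@0 c2@1, authorship ....
After op 6 (move_right): buffer="twig" (len 4), cursors c1@1 c3@1 c2@2, authorship ....
After op 7 (add_cursor(0)): buffer="twig" (len 4), cursors c4@0 c1@1 c3@1 c2@2, authorship ....
After op 8 (insert('d')): buffer="dtddwdig" (len 8), cursors c4@1 c1@4 c3@4 c2@6, authorship 4.13.2..

Answer: 4 6 4 1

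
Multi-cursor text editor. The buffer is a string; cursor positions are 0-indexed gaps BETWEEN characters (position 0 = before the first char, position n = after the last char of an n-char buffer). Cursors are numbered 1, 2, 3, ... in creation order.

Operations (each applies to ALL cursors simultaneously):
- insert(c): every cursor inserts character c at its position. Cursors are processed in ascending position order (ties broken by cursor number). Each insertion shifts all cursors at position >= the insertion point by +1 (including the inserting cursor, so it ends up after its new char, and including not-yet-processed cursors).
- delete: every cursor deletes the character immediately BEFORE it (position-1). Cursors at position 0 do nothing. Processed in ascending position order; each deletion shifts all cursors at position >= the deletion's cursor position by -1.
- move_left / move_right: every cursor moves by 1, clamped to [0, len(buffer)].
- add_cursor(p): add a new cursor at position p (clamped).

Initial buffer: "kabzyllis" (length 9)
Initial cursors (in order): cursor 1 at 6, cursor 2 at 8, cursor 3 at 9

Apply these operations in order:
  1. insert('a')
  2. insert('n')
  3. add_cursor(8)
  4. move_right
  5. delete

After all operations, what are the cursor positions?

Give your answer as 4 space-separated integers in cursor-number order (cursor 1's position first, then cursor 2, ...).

Answer: 7 10 11 7

Derivation:
After op 1 (insert('a')): buffer="kabzylaliasa" (len 12), cursors c1@7 c2@10 c3@12, authorship ......1..2.3
After op 2 (insert('n')): buffer="kabzylanliansan" (len 15), cursors c1@8 c2@12 c3@15, authorship ......11..22.33
After op 3 (add_cursor(8)): buffer="kabzylanliansan" (len 15), cursors c1@8 c4@8 c2@12 c3@15, authorship ......11..22.33
After op 4 (move_right): buffer="kabzylanliansan" (len 15), cursors c1@9 c4@9 c2@13 c3@15, authorship ......11..22.33
After op 5 (delete): buffer="kabzylaiana" (len 11), cursors c1@7 c4@7 c2@10 c3@11, authorship ......1.223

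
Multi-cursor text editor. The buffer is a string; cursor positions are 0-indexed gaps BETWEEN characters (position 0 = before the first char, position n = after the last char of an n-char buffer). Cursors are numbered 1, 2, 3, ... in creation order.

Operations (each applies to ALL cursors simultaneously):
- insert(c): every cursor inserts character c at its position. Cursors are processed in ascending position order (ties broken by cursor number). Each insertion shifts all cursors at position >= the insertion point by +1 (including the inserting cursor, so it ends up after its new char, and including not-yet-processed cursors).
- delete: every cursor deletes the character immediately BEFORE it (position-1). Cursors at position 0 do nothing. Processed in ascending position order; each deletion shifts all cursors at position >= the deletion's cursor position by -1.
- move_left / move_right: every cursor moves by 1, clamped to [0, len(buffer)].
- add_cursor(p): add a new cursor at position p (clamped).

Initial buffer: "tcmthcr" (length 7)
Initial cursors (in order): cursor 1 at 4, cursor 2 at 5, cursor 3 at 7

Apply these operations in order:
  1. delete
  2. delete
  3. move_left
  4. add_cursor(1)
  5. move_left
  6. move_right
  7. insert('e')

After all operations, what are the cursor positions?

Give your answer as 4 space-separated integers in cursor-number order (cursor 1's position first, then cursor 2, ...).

After op 1 (delete): buffer="tcmc" (len 4), cursors c1@3 c2@3 c3@4, authorship ....
After op 2 (delete): buffer="t" (len 1), cursors c1@1 c2@1 c3@1, authorship .
After op 3 (move_left): buffer="t" (len 1), cursors c1@0 c2@0 c3@0, authorship .
After op 4 (add_cursor(1)): buffer="t" (len 1), cursors c1@0 c2@0 c3@0 c4@1, authorship .
After op 5 (move_left): buffer="t" (len 1), cursors c1@0 c2@0 c3@0 c4@0, authorship .
After op 6 (move_right): buffer="t" (len 1), cursors c1@1 c2@1 c3@1 c4@1, authorship .
After op 7 (insert('e')): buffer="teeee" (len 5), cursors c1@5 c2@5 c3@5 c4@5, authorship .1234

Answer: 5 5 5 5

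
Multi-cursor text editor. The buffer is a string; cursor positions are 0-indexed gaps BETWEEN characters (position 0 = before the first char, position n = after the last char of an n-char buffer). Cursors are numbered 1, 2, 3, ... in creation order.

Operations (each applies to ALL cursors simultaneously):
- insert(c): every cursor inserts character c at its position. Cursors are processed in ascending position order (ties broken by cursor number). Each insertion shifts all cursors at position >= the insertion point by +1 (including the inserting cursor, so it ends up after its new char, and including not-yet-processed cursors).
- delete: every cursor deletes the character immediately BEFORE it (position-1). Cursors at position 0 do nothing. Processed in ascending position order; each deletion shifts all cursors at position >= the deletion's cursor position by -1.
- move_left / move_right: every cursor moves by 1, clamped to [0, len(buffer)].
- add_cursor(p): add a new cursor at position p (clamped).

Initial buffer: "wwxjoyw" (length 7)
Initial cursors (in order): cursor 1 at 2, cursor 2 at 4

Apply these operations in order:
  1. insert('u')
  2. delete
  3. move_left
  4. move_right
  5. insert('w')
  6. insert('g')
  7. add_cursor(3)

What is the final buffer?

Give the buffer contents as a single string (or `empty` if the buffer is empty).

Answer: wwwgxjwgoyw

Derivation:
After op 1 (insert('u')): buffer="wwuxjuoyw" (len 9), cursors c1@3 c2@6, authorship ..1..2...
After op 2 (delete): buffer="wwxjoyw" (len 7), cursors c1@2 c2@4, authorship .......
After op 3 (move_left): buffer="wwxjoyw" (len 7), cursors c1@1 c2@3, authorship .......
After op 4 (move_right): buffer="wwxjoyw" (len 7), cursors c1@2 c2@4, authorship .......
After op 5 (insert('w')): buffer="wwwxjwoyw" (len 9), cursors c1@3 c2@6, authorship ..1..2...
After op 6 (insert('g')): buffer="wwwgxjwgoyw" (len 11), cursors c1@4 c2@8, authorship ..11..22...
After op 7 (add_cursor(3)): buffer="wwwgxjwgoyw" (len 11), cursors c3@3 c1@4 c2@8, authorship ..11..22...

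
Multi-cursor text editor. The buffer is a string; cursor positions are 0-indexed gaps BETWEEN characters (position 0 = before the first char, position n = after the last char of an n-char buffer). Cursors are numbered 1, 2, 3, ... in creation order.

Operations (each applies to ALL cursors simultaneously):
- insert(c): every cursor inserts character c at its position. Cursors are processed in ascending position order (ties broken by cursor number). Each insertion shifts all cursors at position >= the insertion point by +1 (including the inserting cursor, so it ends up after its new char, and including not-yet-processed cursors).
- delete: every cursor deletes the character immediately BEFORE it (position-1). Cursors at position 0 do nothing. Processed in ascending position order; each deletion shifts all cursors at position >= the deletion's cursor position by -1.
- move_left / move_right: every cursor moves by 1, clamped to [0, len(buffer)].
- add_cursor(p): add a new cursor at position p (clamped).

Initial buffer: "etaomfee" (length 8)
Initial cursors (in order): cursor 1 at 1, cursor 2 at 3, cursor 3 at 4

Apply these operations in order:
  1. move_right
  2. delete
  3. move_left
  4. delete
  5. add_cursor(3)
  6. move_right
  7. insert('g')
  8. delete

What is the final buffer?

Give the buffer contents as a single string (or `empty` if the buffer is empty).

After op 1 (move_right): buffer="etaomfee" (len 8), cursors c1@2 c2@4 c3@5, authorship ........
After op 2 (delete): buffer="eafee" (len 5), cursors c1@1 c2@2 c3@2, authorship .....
After op 3 (move_left): buffer="eafee" (len 5), cursors c1@0 c2@1 c3@1, authorship .....
After op 4 (delete): buffer="afee" (len 4), cursors c1@0 c2@0 c3@0, authorship ....
After op 5 (add_cursor(3)): buffer="afee" (len 4), cursors c1@0 c2@0 c3@0 c4@3, authorship ....
After op 6 (move_right): buffer="afee" (len 4), cursors c1@1 c2@1 c3@1 c4@4, authorship ....
After op 7 (insert('g')): buffer="agggfeeg" (len 8), cursors c1@4 c2@4 c3@4 c4@8, authorship .123...4
After op 8 (delete): buffer="afee" (len 4), cursors c1@1 c2@1 c3@1 c4@4, authorship ....

Answer: afee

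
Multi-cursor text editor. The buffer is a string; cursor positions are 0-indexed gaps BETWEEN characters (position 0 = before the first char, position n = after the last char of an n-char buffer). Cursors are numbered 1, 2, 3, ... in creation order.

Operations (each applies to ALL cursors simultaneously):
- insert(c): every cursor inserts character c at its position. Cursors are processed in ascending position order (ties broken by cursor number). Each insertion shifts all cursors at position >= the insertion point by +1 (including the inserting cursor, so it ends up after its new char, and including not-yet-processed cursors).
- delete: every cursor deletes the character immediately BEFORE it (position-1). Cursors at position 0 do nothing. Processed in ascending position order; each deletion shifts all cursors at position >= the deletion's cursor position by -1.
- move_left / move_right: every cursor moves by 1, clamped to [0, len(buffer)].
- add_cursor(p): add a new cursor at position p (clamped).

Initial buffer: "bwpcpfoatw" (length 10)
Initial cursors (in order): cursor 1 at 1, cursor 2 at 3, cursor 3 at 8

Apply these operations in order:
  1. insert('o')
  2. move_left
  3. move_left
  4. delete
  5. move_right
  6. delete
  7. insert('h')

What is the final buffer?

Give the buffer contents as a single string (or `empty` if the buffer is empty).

Answer: hohocpfhotw

Derivation:
After op 1 (insert('o')): buffer="bowpocpfoaotw" (len 13), cursors c1@2 c2@5 c3@11, authorship .1..2.....3..
After op 2 (move_left): buffer="bowpocpfoaotw" (len 13), cursors c1@1 c2@4 c3@10, authorship .1..2.....3..
After op 3 (move_left): buffer="bowpocpfoaotw" (len 13), cursors c1@0 c2@3 c3@9, authorship .1..2.....3..
After op 4 (delete): buffer="bopocpfaotw" (len 11), cursors c1@0 c2@2 c3@7, authorship .1.2....3..
After op 5 (move_right): buffer="bopocpfaotw" (len 11), cursors c1@1 c2@3 c3@8, authorship .1.2....3..
After op 6 (delete): buffer="oocpfotw" (len 8), cursors c1@0 c2@1 c3@5, authorship 12...3..
After op 7 (insert('h')): buffer="hohocpfhotw" (len 11), cursors c1@1 c2@3 c3@8, authorship 1122...33..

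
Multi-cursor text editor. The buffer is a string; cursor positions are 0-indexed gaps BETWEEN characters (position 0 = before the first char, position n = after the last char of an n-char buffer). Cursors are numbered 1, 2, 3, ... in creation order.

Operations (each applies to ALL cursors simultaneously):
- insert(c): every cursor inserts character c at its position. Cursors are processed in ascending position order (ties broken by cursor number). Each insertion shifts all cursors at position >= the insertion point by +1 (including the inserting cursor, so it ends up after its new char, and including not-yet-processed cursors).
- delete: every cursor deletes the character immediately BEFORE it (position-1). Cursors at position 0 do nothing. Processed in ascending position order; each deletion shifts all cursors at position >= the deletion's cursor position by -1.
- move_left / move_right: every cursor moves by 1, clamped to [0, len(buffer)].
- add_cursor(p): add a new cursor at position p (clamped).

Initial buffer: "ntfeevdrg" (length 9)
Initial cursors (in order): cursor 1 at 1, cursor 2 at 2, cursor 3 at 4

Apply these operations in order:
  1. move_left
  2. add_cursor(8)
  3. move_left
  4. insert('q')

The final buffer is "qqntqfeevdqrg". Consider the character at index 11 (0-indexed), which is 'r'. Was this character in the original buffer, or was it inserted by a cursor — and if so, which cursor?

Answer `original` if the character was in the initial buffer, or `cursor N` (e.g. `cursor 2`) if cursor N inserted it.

Answer: original

Derivation:
After op 1 (move_left): buffer="ntfeevdrg" (len 9), cursors c1@0 c2@1 c3@3, authorship .........
After op 2 (add_cursor(8)): buffer="ntfeevdrg" (len 9), cursors c1@0 c2@1 c3@3 c4@8, authorship .........
After op 3 (move_left): buffer="ntfeevdrg" (len 9), cursors c1@0 c2@0 c3@2 c4@7, authorship .........
After op 4 (insert('q')): buffer="qqntqfeevdqrg" (len 13), cursors c1@2 c2@2 c3@5 c4@11, authorship 12..3.....4..
Authorship (.=original, N=cursor N): 1 2 . . 3 . . . . . 4 . .
Index 11: author = original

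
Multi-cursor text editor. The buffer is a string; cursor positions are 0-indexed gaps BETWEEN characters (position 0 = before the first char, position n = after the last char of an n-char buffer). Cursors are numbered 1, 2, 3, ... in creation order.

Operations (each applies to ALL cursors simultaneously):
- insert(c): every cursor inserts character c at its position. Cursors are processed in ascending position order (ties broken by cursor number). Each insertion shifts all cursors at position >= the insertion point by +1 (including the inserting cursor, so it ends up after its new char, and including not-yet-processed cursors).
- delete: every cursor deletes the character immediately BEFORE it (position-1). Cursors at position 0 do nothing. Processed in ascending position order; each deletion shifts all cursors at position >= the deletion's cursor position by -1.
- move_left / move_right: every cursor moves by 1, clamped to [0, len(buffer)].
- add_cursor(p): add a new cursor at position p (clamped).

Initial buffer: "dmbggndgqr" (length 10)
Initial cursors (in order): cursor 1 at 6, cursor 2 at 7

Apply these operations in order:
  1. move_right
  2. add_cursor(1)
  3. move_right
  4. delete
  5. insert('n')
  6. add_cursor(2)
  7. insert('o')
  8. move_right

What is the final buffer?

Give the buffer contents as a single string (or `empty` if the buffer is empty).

After op 1 (move_right): buffer="dmbggndgqr" (len 10), cursors c1@7 c2@8, authorship ..........
After op 2 (add_cursor(1)): buffer="dmbggndgqr" (len 10), cursors c3@1 c1@7 c2@8, authorship ..........
After op 3 (move_right): buffer="dmbggndgqr" (len 10), cursors c3@2 c1@8 c2@9, authorship ..........
After op 4 (delete): buffer="dbggndr" (len 7), cursors c3@1 c1@6 c2@6, authorship .......
After op 5 (insert('n')): buffer="dnbggndnnr" (len 10), cursors c3@2 c1@9 c2@9, authorship .3.....12.
After op 6 (add_cursor(2)): buffer="dnbggndnnr" (len 10), cursors c3@2 c4@2 c1@9 c2@9, authorship .3.....12.
After op 7 (insert('o')): buffer="dnoobggndnnoor" (len 14), cursors c3@4 c4@4 c1@13 c2@13, authorship .334.....1212.
After op 8 (move_right): buffer="dnoobggndnnoor" (len 14), cursors c3@5 c4@5 c1@14 c2@14, authorship .334.....1212.

Answer: dnoobggndnnoor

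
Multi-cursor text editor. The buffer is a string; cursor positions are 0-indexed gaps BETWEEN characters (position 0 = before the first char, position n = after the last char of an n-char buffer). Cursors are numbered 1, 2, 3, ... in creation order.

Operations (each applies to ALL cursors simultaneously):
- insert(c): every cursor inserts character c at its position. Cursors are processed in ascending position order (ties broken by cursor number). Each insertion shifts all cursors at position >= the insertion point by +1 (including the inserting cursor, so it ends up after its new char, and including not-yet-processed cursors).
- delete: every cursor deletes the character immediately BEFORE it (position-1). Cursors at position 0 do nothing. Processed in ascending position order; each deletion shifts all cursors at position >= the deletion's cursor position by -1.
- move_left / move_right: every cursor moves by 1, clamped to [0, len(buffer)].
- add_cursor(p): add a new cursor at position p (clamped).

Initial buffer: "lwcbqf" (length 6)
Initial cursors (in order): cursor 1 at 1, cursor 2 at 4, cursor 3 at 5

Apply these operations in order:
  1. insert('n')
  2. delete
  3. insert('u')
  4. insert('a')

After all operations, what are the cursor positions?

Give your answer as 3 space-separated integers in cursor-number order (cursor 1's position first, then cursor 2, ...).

After op 1 (insert('n')): buffer="lnwcbnqnf" (len 9), cursors c1@2 c2@6 c3@8, authorship .1...2.3.
After op 2 (delete): buffer="lwcbqf" (len 6), cursors c1@1 c2@4 c3@5, authorship ......
After op 3 (insert('u')): buffer="luwcbuquf" (len 9), cursors c1@2 c2@6 c3@8, authorship .1...2.3.
After op 4 (insert('a')): buffer="luawcbuaquaf" (len 12), cursors c1@3 c2@8 c3@11, authorship .11...22.33.

Answer: 3 8 11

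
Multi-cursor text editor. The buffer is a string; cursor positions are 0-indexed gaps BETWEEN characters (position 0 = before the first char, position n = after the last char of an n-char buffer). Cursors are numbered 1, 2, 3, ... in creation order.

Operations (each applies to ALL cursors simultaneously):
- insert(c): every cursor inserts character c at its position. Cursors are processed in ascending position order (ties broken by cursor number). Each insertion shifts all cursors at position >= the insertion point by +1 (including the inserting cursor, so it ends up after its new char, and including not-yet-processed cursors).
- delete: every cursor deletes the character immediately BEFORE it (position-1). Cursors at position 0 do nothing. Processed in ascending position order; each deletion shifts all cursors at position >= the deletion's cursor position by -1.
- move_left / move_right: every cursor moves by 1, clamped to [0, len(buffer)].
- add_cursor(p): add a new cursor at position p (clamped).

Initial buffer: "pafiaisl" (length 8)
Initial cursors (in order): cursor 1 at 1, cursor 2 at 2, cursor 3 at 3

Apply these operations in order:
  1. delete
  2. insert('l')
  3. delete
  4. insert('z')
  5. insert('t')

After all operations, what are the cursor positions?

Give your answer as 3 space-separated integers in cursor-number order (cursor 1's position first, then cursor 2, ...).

Answer: 6 6 6

Derivation:
After op 1 (delete): buffer="iaisl" (len 5), cursors c1@0 c2@0 c3@0, authorship .....
After op 2 (insert('l')): buffer="llliaisl" (len 8), cursors c1@3 c2@3 c3@3, authorship 123.....
After op 3 (delete): buffer="iaisl" (len 5), cursors c1@0 c2@0 c3@0, authorship .....
After op 4 (insert('z')): buffer="zzziaisl" (len 8), cursors c1@3 c2@3 c3@3, authorship 123.....
After op 5 (insert('t')): buffer="zzztttiaisl" (len 11), cursors c1@6 c2@6 c3@6, authorship 123123.....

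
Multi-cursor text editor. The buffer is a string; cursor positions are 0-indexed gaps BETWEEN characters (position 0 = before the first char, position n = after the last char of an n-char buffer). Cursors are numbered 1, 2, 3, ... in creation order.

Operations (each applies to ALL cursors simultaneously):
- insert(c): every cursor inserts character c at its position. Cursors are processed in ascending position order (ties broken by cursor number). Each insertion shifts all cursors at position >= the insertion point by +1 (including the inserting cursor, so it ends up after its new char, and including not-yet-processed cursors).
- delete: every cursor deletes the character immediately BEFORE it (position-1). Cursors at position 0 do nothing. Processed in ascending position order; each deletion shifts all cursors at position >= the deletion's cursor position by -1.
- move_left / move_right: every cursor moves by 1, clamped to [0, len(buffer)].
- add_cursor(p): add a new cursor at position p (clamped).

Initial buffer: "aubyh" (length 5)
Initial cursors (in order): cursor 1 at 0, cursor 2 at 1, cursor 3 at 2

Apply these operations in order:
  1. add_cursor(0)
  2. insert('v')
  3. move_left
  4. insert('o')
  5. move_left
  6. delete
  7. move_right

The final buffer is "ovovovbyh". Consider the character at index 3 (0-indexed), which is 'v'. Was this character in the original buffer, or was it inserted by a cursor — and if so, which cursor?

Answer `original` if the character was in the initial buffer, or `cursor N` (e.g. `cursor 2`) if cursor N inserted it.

After op 1 (add_cursor(0)): buffer="aubyh" (len 5), cursors c1@0 c4@0 c2@1 c3@2, authorship .....
After op 2 (insert('v')): buffer="vvavuvbyh" (len 9), cursors c1@2 c4@2 c2@4 c3@6, authorship 14.2.3...
After op 3 (move_left): buffer="vvavuvbyh" (len 9), cursors c1@1 c4@1 c2@3 c3@5, authorship 14.2.3...
After op 4 (insert('o')): buffer="voovaovuovbyh" (len 13), cursors c1@3 c4@3 c2@6 c3@9, authorship 1144.22.33...
After op 5 (move_left): buffer="voovaovuovbyh" (len 13), cursors c1@2 c4@2 c2@5 c3@8, authorship 1144.22.33...
After op 6 (delete): buffer="ovovovbyh" (len 9), cursors c1@0 c4@0 c2@2 c3@4, authorship 442233...
After op 7 (move_right): buffer="ovovovbyh" (len 9), cursors c1@1 c4@1 c2@3 c3@5, authorship 442233...
Authorship (.=original, N=cursor N): 4 4 2 2 3 3 . . .
Index 3: author = 2

Answer: cursor 2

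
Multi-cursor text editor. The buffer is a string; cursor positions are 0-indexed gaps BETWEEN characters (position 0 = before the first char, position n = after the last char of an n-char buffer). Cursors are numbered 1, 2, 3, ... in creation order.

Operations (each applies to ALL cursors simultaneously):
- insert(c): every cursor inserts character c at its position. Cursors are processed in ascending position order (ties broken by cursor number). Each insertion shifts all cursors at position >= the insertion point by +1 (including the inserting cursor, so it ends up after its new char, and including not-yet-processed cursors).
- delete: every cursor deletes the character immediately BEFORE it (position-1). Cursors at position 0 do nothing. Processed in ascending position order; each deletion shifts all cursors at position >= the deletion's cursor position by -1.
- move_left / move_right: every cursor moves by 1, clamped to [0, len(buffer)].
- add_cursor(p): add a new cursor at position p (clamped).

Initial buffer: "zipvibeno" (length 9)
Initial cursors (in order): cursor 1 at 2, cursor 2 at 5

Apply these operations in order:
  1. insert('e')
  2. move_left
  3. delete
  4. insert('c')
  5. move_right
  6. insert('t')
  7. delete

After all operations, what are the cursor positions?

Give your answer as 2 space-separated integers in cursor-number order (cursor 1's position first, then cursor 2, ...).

Answer: 3 7

Derivation:
After op 1 (insert('e')): buffer="ziepviebeno" (len 11), cursors c1@3 c2@7, authorship ..1...2....
After op 2 (move_left): buffer="ziepviebeno" (len 11), cursors c1@2 c2@6, authorship ..1...2....
After op 3 (delete): buffer="zepvebeno" (len 9), cursors c1@1 c2@4, authorship .1..2....
After op 4 (insert('c')): buffer="zcepvcebeno" (len 11), cursors c1@2 c2@6, authorship .11..22....
After op 5 (move_right): buffer="zcepvcebeno" (len 11), cursors c1@3 c2@7, authorship .11..22....
After op 6 (insert('t')): buffer="zcetpvcetbeno" (len 13), cursors c1@4 c2@9, authorship .111..222....
After op 7 (delete): buffer="zcepvcebeno" (len 11), cursors c1@3 c2@7, authorship .11..22....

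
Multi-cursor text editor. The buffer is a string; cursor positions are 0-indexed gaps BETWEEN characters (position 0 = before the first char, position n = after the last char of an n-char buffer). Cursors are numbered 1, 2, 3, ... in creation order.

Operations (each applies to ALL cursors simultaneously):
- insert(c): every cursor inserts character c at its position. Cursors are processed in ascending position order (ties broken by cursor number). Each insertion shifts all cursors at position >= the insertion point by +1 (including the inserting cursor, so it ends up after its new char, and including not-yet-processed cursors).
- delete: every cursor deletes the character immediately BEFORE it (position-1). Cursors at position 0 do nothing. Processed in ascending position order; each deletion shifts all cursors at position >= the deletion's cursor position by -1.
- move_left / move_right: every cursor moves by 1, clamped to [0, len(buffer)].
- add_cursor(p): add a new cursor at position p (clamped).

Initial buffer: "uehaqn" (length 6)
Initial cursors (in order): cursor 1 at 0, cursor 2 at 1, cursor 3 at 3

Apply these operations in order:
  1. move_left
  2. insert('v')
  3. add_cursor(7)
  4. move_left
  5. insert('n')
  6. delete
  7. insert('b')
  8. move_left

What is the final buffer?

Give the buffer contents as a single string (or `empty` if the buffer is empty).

After op 1 (move_left): buffer="uehaqn" (len 6), cursors c1@0 c2@0 c3@2, authorship ......
After op 2 (insert('v')): buffer="vvuevhaqn" (len 9), cursors c1@2 c2@2 c3@5, authorship 12..3....
After op 3 (add_cursor(7)): buffer="vvuevhaqn" (len 9), cursors c1@2 c2@2 c3@5 c4@7, authorship 12..3....
After op 4 (move_left): buffer="vvuevhaqn" (len 9), cursors c1@1 c2@1 c3@4 c4@6, authorship 12..3....
After op 5 (insert('n')): buffer="vnnvuenvhnaqn" (len 13), cursors c1@3 c2@3 c3@7 c4@10, authorship 1122..33.4...
After op 6 (delete): buffer="vvuevhaqn" (len 9), cursors c1@1 c2@1 c3@4 c4@6, authorship 12..3....
After op 7 (insert('b')): buffer="vbbvuebvhbaqn" (len 13), cursors c1@3 c2@3 c3@7 c4@10, authorship 1122..33.4...
After op 8 (move_left): buffer="vbbvuebvhbaqn" (len 13), cursors c1@2 c2@2 c3@6 c4@9, authorship 1122..33.4...

Answer: vbbvuebvhbaqn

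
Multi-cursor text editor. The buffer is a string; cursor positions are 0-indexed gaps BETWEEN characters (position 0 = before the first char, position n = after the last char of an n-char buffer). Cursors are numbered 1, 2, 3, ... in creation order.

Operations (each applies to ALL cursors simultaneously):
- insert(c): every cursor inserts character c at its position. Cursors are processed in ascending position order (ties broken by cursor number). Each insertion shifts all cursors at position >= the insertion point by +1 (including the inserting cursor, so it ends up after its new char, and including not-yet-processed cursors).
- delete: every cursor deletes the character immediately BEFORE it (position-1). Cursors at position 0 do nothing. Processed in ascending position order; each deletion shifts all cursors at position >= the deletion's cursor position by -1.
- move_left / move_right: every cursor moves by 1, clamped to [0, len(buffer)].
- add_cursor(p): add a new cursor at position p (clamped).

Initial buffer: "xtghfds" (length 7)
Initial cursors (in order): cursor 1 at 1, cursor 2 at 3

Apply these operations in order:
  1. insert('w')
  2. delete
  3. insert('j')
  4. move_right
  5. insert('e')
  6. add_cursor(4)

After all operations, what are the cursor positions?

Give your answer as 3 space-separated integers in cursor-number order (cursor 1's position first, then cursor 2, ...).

Answer: 4 8 4

Derivation:
After op 1 (insert('w')): buffer="xwtgwhfds" (len 9), cursors c1@2 c2@5, authorship .1..2....
After op 2 (delete): buffer="xtghfds" (len 7), cursors c1@1 c2@3, authorship .......
After op 3 (insert('j')): buffer="xjtgjhfds" (len 9), cursors c1@2 c2@5, authorship .1..2....
After op 4 (move_right): buffer="xjtgjhfds" (len 9), cursors c1@3 c2@6, authorship .1..2....
After op 5 (insert('e')): buffer="xjtegjhefds" (len 11), cursors c1@4 c2@8, authorship .1.1.2.2...
After op 6 (add_cursor(4)): buffer="xjtegjhefds" (len 11), cursors c1@4 c3@4 c2@8, authorship .1.1.2.2...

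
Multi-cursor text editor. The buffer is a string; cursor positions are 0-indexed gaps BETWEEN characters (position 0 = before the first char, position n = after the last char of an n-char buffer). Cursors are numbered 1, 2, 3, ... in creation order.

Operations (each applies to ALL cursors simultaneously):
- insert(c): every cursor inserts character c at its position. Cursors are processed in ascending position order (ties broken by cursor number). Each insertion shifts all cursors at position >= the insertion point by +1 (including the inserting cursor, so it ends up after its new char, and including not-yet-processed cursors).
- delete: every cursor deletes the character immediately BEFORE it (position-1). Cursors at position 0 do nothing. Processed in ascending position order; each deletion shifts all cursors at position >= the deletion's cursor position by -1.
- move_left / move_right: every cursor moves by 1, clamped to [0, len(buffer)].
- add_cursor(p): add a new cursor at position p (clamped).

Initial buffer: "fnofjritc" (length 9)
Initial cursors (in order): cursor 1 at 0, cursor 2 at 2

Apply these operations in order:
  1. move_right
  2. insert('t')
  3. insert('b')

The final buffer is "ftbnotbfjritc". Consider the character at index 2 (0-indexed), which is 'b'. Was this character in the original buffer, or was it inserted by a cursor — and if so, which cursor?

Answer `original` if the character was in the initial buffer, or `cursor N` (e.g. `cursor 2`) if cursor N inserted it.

After op 1 (move_right): buffer="fnofjritc" (len 9), cursors c1@1 c2@3, authorship .........
After op 2 (insert('t')): buffer="ftnotfjritc" (len 11), cursors c1@2 c2@5, authorship .1..2......
After op 3 (insert('b')): buffer="ftbnotbfjritc" (len 13), cursors c1@3 c2@7, authorship .11..22......
Authorship (.=original, N=cursor N): . 1 1 . . 2 2 . . . . . .
Index 2: author = 1

Answer: cursor 1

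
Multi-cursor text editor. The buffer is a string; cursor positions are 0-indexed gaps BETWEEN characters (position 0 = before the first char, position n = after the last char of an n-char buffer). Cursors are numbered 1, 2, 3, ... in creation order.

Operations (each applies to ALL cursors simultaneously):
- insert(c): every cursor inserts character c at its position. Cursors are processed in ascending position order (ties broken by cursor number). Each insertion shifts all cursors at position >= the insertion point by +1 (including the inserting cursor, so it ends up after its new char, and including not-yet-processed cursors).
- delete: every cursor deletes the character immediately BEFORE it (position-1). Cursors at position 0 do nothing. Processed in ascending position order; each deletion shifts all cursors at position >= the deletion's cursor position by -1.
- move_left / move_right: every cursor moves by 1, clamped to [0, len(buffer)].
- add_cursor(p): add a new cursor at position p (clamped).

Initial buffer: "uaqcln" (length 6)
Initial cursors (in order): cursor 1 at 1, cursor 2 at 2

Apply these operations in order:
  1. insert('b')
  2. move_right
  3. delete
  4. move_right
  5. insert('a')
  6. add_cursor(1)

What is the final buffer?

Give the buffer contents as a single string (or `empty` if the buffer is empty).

After op 1 (insert('b')): buffer="ubabqcln" (len 8), cursors c1@2 c2@4, authorship .1.2....
After op 2 (move_right): buffer="ubabqcln" (len 8), cursors c1@3 c2@5, authorship .1.2....
After op 3 (delete): buffer="ubbcln" (len 6), cursors c1@2 c2@3, authorship .12...
After op 4 (move_right): buffer="ubbcln" (len 6), cursors c1@3 c2@4, authorship .12...
After op 5 (insert('a')): buffer="ubbacaln" (len 8), cursors c1@4 c2@6, authorship .121.2..
After op 6 (add_cursor(1)): buffer="ubbacaln" (len 8), cursors c3@1 c1@4 c2@6, authorship .121.2..

Answer: ubbacaln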